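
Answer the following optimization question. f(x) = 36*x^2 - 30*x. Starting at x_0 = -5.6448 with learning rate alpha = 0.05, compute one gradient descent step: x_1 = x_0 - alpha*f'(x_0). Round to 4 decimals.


We compute the gradient at x_0 and apply the update.
f'(x) = 72*x - 30
f'(-5.6448) = 72*-5.6448 - 30 = -436.4256
x_1 = -5.6448 - 0.05*-436.4256 = 16.1765


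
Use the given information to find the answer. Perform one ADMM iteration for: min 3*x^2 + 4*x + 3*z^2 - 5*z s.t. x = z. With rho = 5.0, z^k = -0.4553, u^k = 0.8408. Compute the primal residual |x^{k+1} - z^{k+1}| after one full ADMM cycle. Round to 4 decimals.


ADMM iteration with rho = 5.0, z^k = -0.4553, u^k = 0.8408
Step 1: x-update.
Minimize 3*x^2 + 4*x + (5.0/2)*(x + 0.4553 + 0.8408)^2
FOC: (2*3 + 5.0)*x = -4 + 5.0*(-0.4553 - 0.8408)
x^{k+1} = -0.9528
Step 2: z-update.
Minimize 3*z^2 - 5*z + (5.0/2)*(-0.9528 - z + 0.8408)^2
FOC: (2*3 + 5.0)*z = 5 + 5.0*(-0.9528 + 0.8408)
z^{k+1} = 0.4036
Step 3: u-update.
u^{k+1} = 0.8408 - 0.9528 - 0.4036 = -0.5156
Step 4: Primal residual = |-0.9528 - 0.4036| = 1.3564


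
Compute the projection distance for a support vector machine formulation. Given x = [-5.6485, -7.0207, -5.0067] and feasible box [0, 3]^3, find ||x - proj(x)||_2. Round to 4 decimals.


Project each component onto [0, 3].
clip(-5.6485) = 0.0, clip(-7.0207) = 0.0, clip(-5.0067) = 0.0
Projection = [0.0, 0.0, 0.0]
Squared diffs: [31.9056, 49.2902, 25.067]
Distance = sqrt(106.2628) = 10.3084


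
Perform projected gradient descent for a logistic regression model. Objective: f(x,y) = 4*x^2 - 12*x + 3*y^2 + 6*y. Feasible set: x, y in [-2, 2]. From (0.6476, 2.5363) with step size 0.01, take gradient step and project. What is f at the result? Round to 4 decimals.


Step 1: Compute gradient at (0.6476, 2.5363).
grad_x = 2*4*0.6476 - 12 = -6.8192
grad_y = 2*3*2.5363 + 6 = 21.2178
Step 2: Gradient step.
x_raw = 0.6476 - 0.01*-6.8192 = 0.7158
y_raw = 2.5363 - 0.01*21.2178 = 2.3241
Step 3: Project onto [-2, 2].
x_proj = clip(0.7158) = 0.7158
y_proj = clip(2.3241) = 2.0
Step 4: Evaluate f.
f(0.7158, 2.0) = 17.4599


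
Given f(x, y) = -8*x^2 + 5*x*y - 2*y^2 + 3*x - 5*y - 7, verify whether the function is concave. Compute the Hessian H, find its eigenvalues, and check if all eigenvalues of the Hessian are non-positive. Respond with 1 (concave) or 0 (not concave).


The Hessian of f(x,y) = -8*x^2 + 5*x*y - 2*y^2 + 3*x - 5*y - 7 is:
H = [[-16, 5], [5, -4]]
Trace = -16 - 4 = -20
Determinant = -16*-4 - (5)^2 = 39
Discriminant = (-20)^2 - 4*39 = 244.0
Eigenvalues: lambda_1 = -17.8102, lambda_2 = -2.1898
The function is concave.

1


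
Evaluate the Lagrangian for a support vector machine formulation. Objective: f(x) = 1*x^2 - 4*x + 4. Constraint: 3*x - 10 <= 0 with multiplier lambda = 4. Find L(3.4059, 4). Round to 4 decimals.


Step 1: Evaluate f(x).
f(3.4059) = 1*3.4059^2 - 4*3.4059 + 4 = 1.9766
Step 2: Evaluate g(x).
g(3.4059) = 3*3.4059 - 10 = 0.2177
Step 3: Compute Lagrangian.
L = 1.9766 + 4*0.2177 = 2.8474


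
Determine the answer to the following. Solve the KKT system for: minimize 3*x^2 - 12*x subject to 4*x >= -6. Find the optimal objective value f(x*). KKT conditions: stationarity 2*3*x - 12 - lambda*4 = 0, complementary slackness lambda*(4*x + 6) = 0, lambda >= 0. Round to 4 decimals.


Step 1: Try lambda = 0 (constraint inactive).
Stationarity: 2*3*x - 12 = 0
x* = 12/(2*3) = 2.0
Check constraint: 4*2.0 = 8.0 >= -6 -- satisfied.
Step 2: Compute optimal value.
f(x*) = 3*2.0^2 - 12*2.0 = -12.0


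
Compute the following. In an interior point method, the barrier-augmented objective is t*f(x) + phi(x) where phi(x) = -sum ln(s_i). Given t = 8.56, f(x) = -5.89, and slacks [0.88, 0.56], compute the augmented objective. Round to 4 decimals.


Step 1: Compute log-barrier.
ln values: [-0.1278, -0.5798]
phi = -(-0.1278 - 0.5798) = 0.7077
Step 2: Compute augmented objective.
t*f(x) = 8.56*-5.89 = -50.4184
Total = -50.4184 + 0.7077 = -49.7107


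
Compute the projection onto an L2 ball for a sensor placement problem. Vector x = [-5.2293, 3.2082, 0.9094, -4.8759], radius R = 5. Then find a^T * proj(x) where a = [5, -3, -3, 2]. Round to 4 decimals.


Step 1: Compute ||x|| (intermediates to 6 decimals).
||x|| = sqrt((-5.2293)^2 + 3.2082^2 + 0.9094^2 + (-4.8759)^2) = 7.889204
Step 2: Project.
Since ||x|| > R, scale = R/||x|| = 5/7.889204 = 0.633778, proj(x) = scale * x
proj(x) = [-3.314215, 2.033287, 0.576358, -3.090238]
Step 3: Dot product.
a^T * proj(x) = 5*(-3.314215) - 3*2.033287 - 3*0.576358 + 2*(-3.090238) = -30.5805


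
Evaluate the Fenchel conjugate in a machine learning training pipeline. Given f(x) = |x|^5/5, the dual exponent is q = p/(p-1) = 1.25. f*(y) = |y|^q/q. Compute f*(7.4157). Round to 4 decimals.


The conjugate exponent q satisfies 1/p + 1/q = 1.
p = 5, so q = 5/(5 - 1) = 1.25
|y|^q = 7.4157^1.25 = 12.2374
f*(7.4157) = 12.2374 / 1.25 = 9.7899


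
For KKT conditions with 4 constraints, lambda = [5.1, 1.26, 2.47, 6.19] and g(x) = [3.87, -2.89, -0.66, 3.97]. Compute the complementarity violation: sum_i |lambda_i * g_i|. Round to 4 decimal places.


KKT complementary slackness check:
lambda_1 * g_1 = 5.1 * 3.87 = 19.737
lambda_2 * g_2 = 1.26 * -2.89 = -3.6414
lambda_3 * g_3 = 2.47 * -0.66 = -1.6302
lambda_4 * g_4 = 6.19 * 3.97 = 24.5743
Total violation = 19.737 + 3.6414 + 1.6302 + 24.5743 = 49.5829


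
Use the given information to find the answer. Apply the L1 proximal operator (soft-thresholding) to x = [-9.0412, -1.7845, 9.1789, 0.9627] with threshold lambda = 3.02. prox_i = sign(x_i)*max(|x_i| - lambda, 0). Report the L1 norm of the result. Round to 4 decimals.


Soft-thresholding with lambda = 3.02:
prox(-9.0412) = sign(-9.0412)*max(|-9.0412| - 3.02, 0) = -6.0212
prox(-1.7845) = sign(-1.7845)*max(|-1.7845| - 3.02, 0) = 0.0
prox(9.1789) = sign(9.1789)*max(|9.1789| - 3.02, 0) = 6.1589
prox(0.9627) = sign(0.9627)*max(|0.9627| - 3.02, 0) = 0.0
prox(x) = [-6.0212, 0.0, 6.1589, 0.0]
||prox(x)||_1 = 6.0212 + 0.0 + 6.1589 + 0.0 = 12.1801


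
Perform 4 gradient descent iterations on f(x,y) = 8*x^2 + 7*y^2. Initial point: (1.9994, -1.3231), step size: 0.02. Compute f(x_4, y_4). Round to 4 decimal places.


Gradient descent on f(x,y) = 8*x^2 + 7*y^2.
Starting point: (1.9994, -1.3231), alpha = 0.02
Step 1: grad_x = 2*8*1.9994 = 31.9904, grad_y = 2*7*-1.3231 = -18.5234
  x_1 = 1.9994 - 0.02*31.9904 = 1.3596
  y_1 = -1.3231 - 0.02*-18.5234 = -0.9526
Step 2: grad_x = 2*8*1.3596 = 21.7535, grad_y = 2*7*-0.9526 = -13.3368
  x_2 = 1.3596 - 0.02*21.7535 = 0.9245
  y_2 = -0.9526 - 0.02*-13.3368 = -0.6859
Step 3: grad_x = 2*8*0.9245 = 14.7924, grad_y = 2*7*-0.6859 = -9.6025
  x_3 = 0.9245 - 0.02*14.7924 = 0.6287
  y_3 = -0.6859 - 0.02*-9.6025 = -0.4938
Step 4: grad_x = 2*8*0.6287 = 10.0588, grad_y = 2*7*-0.4938 = -6.9138
  x_4 = 0.6287 - 0.02*10.0588 = 0.4275
  y_4 = -0.4938 - 0.02*-6.9138 = -0.3556
f(0.4275, -0.3556) = 8*0.4275^2 + 7*(-0.3556)^2 = 2.347


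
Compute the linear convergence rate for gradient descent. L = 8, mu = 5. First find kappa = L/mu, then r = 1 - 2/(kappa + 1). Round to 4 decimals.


Step 1: Compute the condition number.
kappa = L/mu = 8/5 = 1.6
Step 2: Compute the convergence rate.
r = 1 - 2/(kappa + 1) = 1 - 2*mu/(L + mu) = (L - mu)/(L + mu) = 3/13 = 0.2308


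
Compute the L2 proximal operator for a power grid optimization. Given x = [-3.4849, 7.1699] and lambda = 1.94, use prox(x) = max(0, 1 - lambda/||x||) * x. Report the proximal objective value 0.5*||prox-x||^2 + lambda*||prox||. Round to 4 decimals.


Step 1: Compute ||x||.
||x|| = 7.972
Step 2: Compute scaling factor.
scale = max(0, 1 - 1.94/7.972) = 0.7566
Step 3: prox(x) = [-2.6368, 5.4251]
||prox(x)|| = 6.032
Step 4: Proximal objective.
0.5*||prox-x||^2 = 1.8818
lambda*||prox|| = 11.7021
Total = 13.5838


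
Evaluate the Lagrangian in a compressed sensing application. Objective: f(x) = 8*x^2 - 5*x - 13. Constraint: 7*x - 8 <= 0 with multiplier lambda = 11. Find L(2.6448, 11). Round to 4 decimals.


Step 1: Evaluate f(x).
f(2.6448) = 8*2.6448^2 - 5*2.6448 - 13 = 29.7357
Step 2: Evaluate g(x).
g(2.6448) = 7*2.6448 - 8 = 10.5136
Step 3: Compute Lagrangian.
L = 29.7357 + 11*10.5136 = 145.3853


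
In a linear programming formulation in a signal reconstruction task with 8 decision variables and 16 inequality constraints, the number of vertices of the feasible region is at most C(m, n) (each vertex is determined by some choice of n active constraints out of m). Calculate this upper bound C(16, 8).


Each vertex corresponds to some choice of n active constraints out of m, so the number of vertices is at most C(m, n) = m! / (n!(m-n)!).
m = 16, n = 8
Numerator: 16 * 15 * 14 * 13 * 12 * 11 * 10 * 9
Denominator: 8! = 40320
C(16, 8) = 12870


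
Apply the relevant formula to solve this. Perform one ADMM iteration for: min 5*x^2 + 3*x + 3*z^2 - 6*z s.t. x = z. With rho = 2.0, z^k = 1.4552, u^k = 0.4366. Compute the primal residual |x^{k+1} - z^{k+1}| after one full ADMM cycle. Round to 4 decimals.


ADMM iteration with rho = 2.0, z^k = 1.4552, u^k = 0.4366
Step 1: x-update.
Minimize 5*x^2 + 3*x + (2.0/2)*(x - 1.4552 + 0.4366)^2
FOC: (2*5 + 2.0)*x = -3 + 2.0*(1.4552 - 0.4366)
x^{k+1} = -0.0802
Step 2: z-update.
Minimize 3*z^2 - 6*z + (2.0/2)*(-0.0802 - z + 0.4366)^2
FOC: (2*3 + 2.0)*z = 6 + 2.0*(-0.0802 + 0.4366)
z^{k+1} = 0.8391
Step 3: u-update.
u^{k+1} = 0.4366 - 0.0802 - 0.8391 = -0.4827
Step 4: Primal residual = |-0.0802 - 0.8391| = 0.9193


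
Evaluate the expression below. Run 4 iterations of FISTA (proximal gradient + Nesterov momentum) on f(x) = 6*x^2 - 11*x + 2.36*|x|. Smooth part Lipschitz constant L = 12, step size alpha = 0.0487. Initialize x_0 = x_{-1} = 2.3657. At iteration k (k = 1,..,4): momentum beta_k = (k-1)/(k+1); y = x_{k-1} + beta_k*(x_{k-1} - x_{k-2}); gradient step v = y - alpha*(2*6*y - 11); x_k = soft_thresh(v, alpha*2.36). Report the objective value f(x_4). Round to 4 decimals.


FISTA on f(x) = 6*x^2 - 11*x + 2.36*|x|
L = 12, alpha = 0.0487
Iteration 1: beta = 0.0, y = 2.3657 + 0.0*(2.3657 - 2.3657) = 2.3657
  grad(y) = 17.3884, v = y - alpha*grad = 1.5189
  prox(v) = soft_thresh(1.5189, 0.1149) = 1.404
Iteration 2: beta = 0.3333, y = 1.404 + 0.3333*(1.404 - 2.3657) = 1.0834
  grad(y) = 2.0004, v = y - alpha*grad = 0.9859
  prox(v) = soft_thresh(0.9859, 0.1149) = 0.871
Iteration 3: beta = 0.5, y = 0.871 + 0.5*(0.871 - 1.404) = 0.6045
  grad(y) = -3.7454, v = y - alpha*grad = 0.787
  prox(v) = soft_thresh(0.787, 0.1149) = 0.672
Iteration 4: beta = 0.6, y = 0.672 + 0.6*(0.672 - 0.871) = 0.5526
  grad(y) = -4.3686, v = y - alpha*grad = 0.7654
  prox(v) = soft_thresh(0.7654, 0.1149) = 0.6504
f(x_4) = 6*0.6504^2 - 11*0.6504 + 2.36*|0.6504| = -3.0814


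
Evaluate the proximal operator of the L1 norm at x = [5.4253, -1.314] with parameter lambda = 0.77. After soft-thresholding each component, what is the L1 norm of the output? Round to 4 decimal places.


Soft-thresholding with lambda = 0.77:
prox(5.4253) = sign(5.4253)*max(|5.4253| - 0.77, 0) = 4.6553
prox(-1.314) = sign(-1.314)*max(|-1.314| - 0.77, 0) = -0.544
prox(x) = [4.6553, -0.544]
||prox(x)||_1 = 4.6553 + 0.544 = 5.1993


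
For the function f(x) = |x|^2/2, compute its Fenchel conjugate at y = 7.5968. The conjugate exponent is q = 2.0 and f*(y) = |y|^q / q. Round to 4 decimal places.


The conjugate exponent q satisfies 1/p + 1/q = 1.
p = 2, so q = 2/(2 - 1) = 2.0
|y|^q = 7.5968^2.0 = 57.7114
f*(7.5968) = 57.7114 / 2.0 = 28.8557


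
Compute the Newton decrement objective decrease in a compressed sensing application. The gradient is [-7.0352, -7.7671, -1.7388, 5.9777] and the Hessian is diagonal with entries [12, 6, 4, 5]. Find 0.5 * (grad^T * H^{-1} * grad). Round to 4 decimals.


Step 1: H is diagonal, so H^(-1) * g = [-0.5863, -1.2945, -0.4347, 1.1955].
Step 2: g^T H^(-1) g = sum_i g_i^2 / H_ii
  = (-7.0352)^2/12 + (-7.7671)^2/6 + (-1.7388)^2/4 + (5.9777)^2/5
  = 4.1245 + 10.0546 + 0.7559 + 7.1466 = 22.0816
Step 3: Objective decrease = 0.5 * g^T H^(-1) g = 11.0408


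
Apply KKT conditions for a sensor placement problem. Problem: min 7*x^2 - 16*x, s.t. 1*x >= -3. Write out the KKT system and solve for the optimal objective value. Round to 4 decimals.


Step 1: Try lambda = 0 (constraint inactive).
Stationarity: 2*7*x - 16 = 0
x* = 16/(2*7) = 8/7 = 1.1429 (rounded; the exact value 8/7 is used below)
Check constraint: 1*1.1429 = 1.1429 >= -3 -- satisfied.
Step 2: Compute optimal value.
f(x*) = 7*(8/7)^2 - 16*(8/7) = -9.1429


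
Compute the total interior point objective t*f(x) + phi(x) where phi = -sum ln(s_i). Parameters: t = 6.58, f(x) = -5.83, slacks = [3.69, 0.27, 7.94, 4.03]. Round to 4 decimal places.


Step 1: Compute log-barrier.
ln values: [1.3056, -1.3093, 2.0719, 1.3938]
phi = -(1.3056 - 1.3093 + 2.0719 + 1.3938) = -3.462
Step 2: Compute augmented objective.
t*f(x) = 6.58*-5.83 = -38.3614
Total = -38.3614 - 3.462 = -41.8234


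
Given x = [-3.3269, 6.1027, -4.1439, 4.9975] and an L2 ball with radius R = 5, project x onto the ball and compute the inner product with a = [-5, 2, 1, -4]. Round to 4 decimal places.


Step 1: Compute ||x|| (intermediates to 6 decimals).
||x|| = sqrt((-3.3269)^2 + 6.1027^2 + (-4.1439)^2 + 4.9975^2) = 9.510948
Step 2: Project.
Since ||x|| > R, scale = R/||x|| = 5/9.510948 = 0.52571, proj(x) = scale * x
proj(x) = [-1.748985, 3.20825, -2.17849, 2.627236]
Step 3: Dot product.
a^T * proj(x) = -5*(-1.748985) + 2*3.20825 + 1*(-2.17849) - 4*2.627236 = 2.474


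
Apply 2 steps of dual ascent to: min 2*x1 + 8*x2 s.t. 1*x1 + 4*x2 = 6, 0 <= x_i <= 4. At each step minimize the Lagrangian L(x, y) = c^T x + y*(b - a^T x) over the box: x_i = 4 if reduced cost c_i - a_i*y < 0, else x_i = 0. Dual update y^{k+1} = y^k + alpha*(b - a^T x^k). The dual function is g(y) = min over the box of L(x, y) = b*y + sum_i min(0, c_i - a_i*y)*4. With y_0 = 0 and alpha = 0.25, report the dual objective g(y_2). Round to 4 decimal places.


Dual ascent for LP: min 2*x1 + 8*x2, 1*x1 + 4*x2 = 6, 0 <= x_i <= 4
Step 1: y^k = 0.0, reduced costs: (2.0, 8.0)
  x^k = (0.0, 0.0), subgradient = b - a^T x = 6.0
  y^{k+1} = 0.0 + 0.25*6.0 = 1.5
Step 2: y^k = 1.5, reduced costs: (0.5, 2.0)
  x^k = (0.0, 0.0), subgradient = b - a^T x = 6.0
  y^{k+1} = 1.5 + 0.25*6.0 = 3.0
Dual objective at y_2 = 3.0: reduced costs (-1.0, -4.0), box minimizer x = (4.0, 4.0)
g(y_2) = b*y + (c1 - a1*y)*x1 + (c2 - a2*y)*x2 = 6*3.0 + (-1.0)*4.0 + (-4.0)*4.0 = 18.0 - 4.0 - 16.0 = -2.0


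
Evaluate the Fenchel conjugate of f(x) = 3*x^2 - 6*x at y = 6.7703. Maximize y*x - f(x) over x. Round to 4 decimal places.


f*(y) = sup_x {y*x - a*x^2 - b*x} = sup_x {(y-b)*x - a*x^2}
FOC: (y - b) - 2a*x = 0 => x* = (y - b)/(2a)
x* = (6.7703 + 6)/(2*3) = 2.1284
f*(6.7703) = (y-b)^2/(4a) = (6.7703 + 6)^2/(4*3)
= 163.0806/12 = 13.59


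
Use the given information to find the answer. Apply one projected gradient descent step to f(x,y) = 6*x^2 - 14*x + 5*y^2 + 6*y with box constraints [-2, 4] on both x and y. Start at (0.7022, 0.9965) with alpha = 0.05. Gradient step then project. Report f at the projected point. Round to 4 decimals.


Step 1: Compute gradient at (0.7022, 0.9965).
grad_x = 2*6*0.7022 - 14 = -5.5736
grad_y = 2*5*0.9965 + 6 = 15.965
Step 2: Gradient step.
x_raw = 0.7022 - 0.05*-5.5736 = 0.9809
y_raw = 0.9965 - 0.05*15.965 = 0.1983
Step 3: Project onto [-2, 4].
x_proj = clip(0.9809) = 0.9809
y_proj = clip(0.1983) = 0.1983
Step 4: Evaluate f.
f(0.9809, 0.1983) = -6.5736


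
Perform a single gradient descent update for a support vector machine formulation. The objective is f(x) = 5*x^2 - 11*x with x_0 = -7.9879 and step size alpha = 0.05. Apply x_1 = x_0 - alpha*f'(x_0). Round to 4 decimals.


We compute the gradient at x_0 and apply the update.
f'(x) = 10*x - 11
f'(-7.9879) = 10*-7.9879 - 11 = -90.879
x_1 = -7.9879 - 0.05*-90.879 = -3.444


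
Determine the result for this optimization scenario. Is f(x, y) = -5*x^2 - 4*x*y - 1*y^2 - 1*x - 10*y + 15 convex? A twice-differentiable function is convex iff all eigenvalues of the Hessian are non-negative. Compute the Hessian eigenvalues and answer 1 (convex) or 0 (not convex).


The Hessian of f(x,y) = -5*x^2 - 4*x*y - 1*y^2 - 1*x - 10*y + 15 is:
H = [[-10, -4], [-4, -2]]
Trace = -10 - 2 = -12
Determinant = -10*-2 - (-4)^2 = 4
Discriminant = (-12)^2 - 4*4 = 128.0
Eigenvalues: lambda_1 = -11.6569, lambda_2 = -0.3431
The function is not convex.

0


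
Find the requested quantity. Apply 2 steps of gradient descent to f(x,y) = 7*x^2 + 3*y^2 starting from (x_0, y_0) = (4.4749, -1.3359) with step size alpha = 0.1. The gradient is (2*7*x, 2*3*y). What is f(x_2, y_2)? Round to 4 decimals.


Gradient descent on f(x,y) = 7*x^2 + 3*y^2.
Starting point: (4.4749, -1.3359), alpha = 0.1
Step 1: grad_x = 2*7*4.4749 = 62.6486, grad_y = 2*3*-1.3359 = -8.0154
  x_1 = 4.4749 - 0.1*62.6486 = -1.79
  y_1 = -1.3359 - 0.1*-8.0154 = -0.5344
Step 2: grad_x = 2*7*-1.79 = -25.0594, grad_y = 2*3*-0.5344 = -3.2062
  x_2 = -1.79 - 0.1*-25.0594 = 0.716
  y_2 = -0.5344 - 0.1*-3.2062 = -0.2137
f(0.716, -0.2137) = 7*0.716^2 + 3*(-0.2137)^2 = 3.7255


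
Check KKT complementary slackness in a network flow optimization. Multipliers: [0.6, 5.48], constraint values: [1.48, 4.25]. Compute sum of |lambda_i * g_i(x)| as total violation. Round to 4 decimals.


KKT complementary slackness check:
lambda_1 * g_1 = 0.6 * 1.48 = 0.888
lambda_2 * g_2 = 5.48 * 4.25 = 23.29
Total violation = 0.888 + 23.29 = 24.178


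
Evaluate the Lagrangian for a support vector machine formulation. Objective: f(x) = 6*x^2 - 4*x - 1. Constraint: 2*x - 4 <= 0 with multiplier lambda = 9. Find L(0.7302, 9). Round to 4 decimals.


Step 1: Evaluate f(x).
f(0.7302) = 6*0.7302^2 - 4*0.7302 - 1 = -0.7216
Step 2: Evaluate g(x).
g(0.7302) = 2*0.7302 - 4 = -2.5396
Step 3: Compute Lagrangian.
L = -0.7216 + 9*-2.5396 = -23.578


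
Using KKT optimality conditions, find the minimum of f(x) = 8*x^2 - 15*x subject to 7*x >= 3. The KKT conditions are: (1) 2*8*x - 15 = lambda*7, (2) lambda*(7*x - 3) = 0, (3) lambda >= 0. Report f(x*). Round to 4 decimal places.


Step 1: Try lambda = 0 (constraint inactive).
Stationarity: 2*8*x - 15 = 0
x* = 15/(2*8) = 0.9375
Check constraint: 7*0.9375 = 6.5625 >= 3 -- satisfied.
Step 2: Compute optimal value.
f(x*) = 8*0.9375^2 - 15*0.9375 = -7.0313


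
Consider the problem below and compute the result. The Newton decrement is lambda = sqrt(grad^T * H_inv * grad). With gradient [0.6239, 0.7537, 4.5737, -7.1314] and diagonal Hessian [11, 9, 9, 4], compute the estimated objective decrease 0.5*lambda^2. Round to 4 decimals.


Step 1: H is diagonal, so H^(-1) * g = [0.0567, 0.0837, 0.5082, -1.7829].
Step 2: g^T H^(-1) g = sum_i g_i^2 / H_ii
  = (0.6239)^2/11 + (0.7537)^2/9 + (4.5737)^2/9 + (-7.1314)^2/4
  = 0.0354 + 0.0631 + 2.3243 + 12.7142 = 15.137
Step 3: Objective decrease = 0.5 * g^T H^(-1) g = 7.5685


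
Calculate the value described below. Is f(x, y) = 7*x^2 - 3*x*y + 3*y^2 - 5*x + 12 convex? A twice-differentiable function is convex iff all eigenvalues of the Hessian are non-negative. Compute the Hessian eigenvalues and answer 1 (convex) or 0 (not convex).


The Hessian of f(x,y) = 7*x^2 - 3*x*y + 3*y^2 - 5*x + 12 is:
H = [[14, -3], [-3, 6]]
Trace = 14 + 6 = 20
Determinant = 14*6 - (-3)^2 = 75
Discriminant = (20)^2 - 4*75 = 100.0
Eigenvalues: lambda_1 = 5.0, lambda_2 = 15.0
The function is convex.

1


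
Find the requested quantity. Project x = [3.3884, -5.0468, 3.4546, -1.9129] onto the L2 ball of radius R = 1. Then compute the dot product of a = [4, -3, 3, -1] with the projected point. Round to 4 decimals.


Step 1: Compute ||x|| (intermediates to 6 decimals).
||x|| = sqrt(3.3884^2 + (-5.0468)^2 + 3.4546^2 + (-1.9129)^2) = 7.248786
Step 2: Project.
Since ||x|| > R, scale = R/||x|| = 1/7.248786 = 0.137954, proj(x) = scale * x
proj(x) = [0.467443, -0.696226, 0.476576, -0.263892]
Step 3: Dot product.
a^T * proj(x) = 4*0.467443 - 3*(-0.696226) + 3*0.476576 - 1*(-0.263892) = 5.6521


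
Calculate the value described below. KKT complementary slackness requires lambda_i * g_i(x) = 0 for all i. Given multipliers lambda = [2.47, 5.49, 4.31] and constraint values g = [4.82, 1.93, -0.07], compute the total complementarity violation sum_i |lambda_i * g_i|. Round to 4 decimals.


KKT complementary slackness check:
lambda_1 * g_1 = 2.47 * 4.82 = 11.9054
lambda_2 * g_2 = 5.49 * 1.93 = 10.5957
lambda_3 * g_3 = 4.31 * -0.07 = -0.3017
Total violation = 11.9054 + 10.5957 + 0.3017 = 22.8028


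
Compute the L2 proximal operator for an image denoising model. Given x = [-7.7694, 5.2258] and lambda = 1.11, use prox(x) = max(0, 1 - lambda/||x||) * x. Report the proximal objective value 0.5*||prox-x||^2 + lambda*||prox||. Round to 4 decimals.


Step 1: Compute ||x||.
||x|| = 9.3634
Step 2: Compute scaling factor.
scale = max(0, 1 - 1.11/9.3634) = 0.8815
Step 3: prox(x) = [-6.8484, 4.6063]
||prox(x)|| = 8.2534
Step 4: Proximal objective.
0.5*||prox-x||^2 = 0.6161
lambda*||prox|| = 9.1613
Total = 9.7773


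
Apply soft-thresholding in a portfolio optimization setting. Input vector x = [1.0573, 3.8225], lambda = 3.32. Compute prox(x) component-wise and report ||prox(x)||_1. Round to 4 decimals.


Soft-thresholding with lambda = 3.32:
prox(1.0573) = sign(1.0573)*max(|1.0573| - 3.32, 0) = 0.0
prox(3.8225) = sign(3.8225)*max(|3.8225| - 3.32, 0) = 0.5025
prox(x) = [0.0, 0.5025]
||prox(x)||_1 = 0.0 + 0.5025 = 0.5025


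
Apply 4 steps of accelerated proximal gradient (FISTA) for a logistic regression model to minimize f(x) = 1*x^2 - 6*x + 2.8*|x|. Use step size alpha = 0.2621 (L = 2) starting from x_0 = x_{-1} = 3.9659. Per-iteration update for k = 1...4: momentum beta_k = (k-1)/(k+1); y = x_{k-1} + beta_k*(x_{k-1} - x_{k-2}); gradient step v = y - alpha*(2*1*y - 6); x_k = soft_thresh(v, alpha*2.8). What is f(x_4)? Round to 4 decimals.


FISTA on f(x) = 1*x^2 - 6*x + 2.8*|x|
L = 2, alpha = 0.2621
Iteration 1: beta = 0.0, y = 3.9659 + 0.0*(3.9659 - 3.9659) = 3.9659
  grad(y) = 1.9318, v = y - alpha*grad = 3.4596
  prox(v) = soft_thresh(3.4596, 0.7339) = 2.7257
Iteration 2: beta = 0.3333, y = 2.7257 + 0.3333*(2.7257 - 3.9659) = 2.3123
  grad(y) = -1.3754, v = y - alpha*grad = 2.6728
  prox(v) = soft_thresh(2.6728, 0.7339) = 1.9389
Iteration 3: beta = 0.5, y = 1.9389 + 0.5*(1.9389 - 2.7257) = 1.5455
  grad(y) = -2.909, v = y - alpha*grad = 2.308
  prox(v) = soft_thresh(2.308, 0.7339) = 1.5741
Iteration 4: beta = 0.6, y = 1.5741 + 0.6*(1.5741 - 1.9389) = 1.3552
  grad(y) = -3.2896, v = y - alpha*grad = 2.2174
  prox(v) = soft_thresh(2.2174, 0.7339) = 1.4835
f(x_4) = 1*1.4835^2 - 6*1.4835 + 2.8*|1.4835| = -2.5464


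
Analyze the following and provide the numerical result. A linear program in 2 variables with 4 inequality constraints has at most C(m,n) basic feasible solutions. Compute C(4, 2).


Each vertex corresponds to some choice of n active constraints out of m, so the number of vertices is at most C(m, n) = m! / (n!(m-n)!).
m = 4, n = 2
Numerator: 4 * 3
Denominator: 2! = 2
C(4, 2) = 6


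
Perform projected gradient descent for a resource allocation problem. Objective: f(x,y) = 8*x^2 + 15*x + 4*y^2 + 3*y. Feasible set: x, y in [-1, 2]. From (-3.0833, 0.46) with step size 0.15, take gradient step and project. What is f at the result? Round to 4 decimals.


Step 1: Compute gradient at (-3.0833, 0.46).
grad_x = 2*8*-3.0833 + 15 = -34.3328
grad_y = 2*4*0.46 + 3 = 6.68
Step 2: Gradient step.
x_raw = -3.0833 - 0.15*-34.3328 = 2.0666
y_raw = 0.46 - 0.15*6.68 = -0.542
Step 3: Project onto [-1, 2].
x_proj = clip(2.0666) = 2.0
y_proj = clip(-0.542) = -0.542
Step 4: Evaluate f.
f(2.0, -0.542) = 61.5491


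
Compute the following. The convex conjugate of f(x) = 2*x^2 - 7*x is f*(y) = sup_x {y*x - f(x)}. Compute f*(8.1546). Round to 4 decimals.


f*(y) = sup_x {y*x - a*x^2 - b*x} = sup_x {(y-b)*x - a*x^2}
FOC: (y - b) - 2a*x = 0 => x* = (y - b)/(2a)
x* = (8.1546 + 7)/(2*2) = 3.7887
f*(8.1546) = (y-b)^2/(4a) = (8.1546 + 7)^2/(4*2)
= 229.6619/8 = 28.7077


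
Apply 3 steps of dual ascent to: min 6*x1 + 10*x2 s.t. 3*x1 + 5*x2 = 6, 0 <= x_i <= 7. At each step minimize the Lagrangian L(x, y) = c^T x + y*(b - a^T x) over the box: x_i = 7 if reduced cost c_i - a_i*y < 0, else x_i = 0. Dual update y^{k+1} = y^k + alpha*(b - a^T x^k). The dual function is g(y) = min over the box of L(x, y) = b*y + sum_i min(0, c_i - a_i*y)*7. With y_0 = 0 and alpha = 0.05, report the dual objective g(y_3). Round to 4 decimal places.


Dual ascent for LP: min 6*x1 + 10*x2, 3*x1 + 5*x2 = 6, 0 <= x_i <= 7
Step 1: y^k = 0.0, reduced costs: (6.0, 10.0)
  x^k = (0.0, 0.0), subgradient = b - a^T x = 6.0
  y^{k+1} = 0.0 + 0.05*6.0 = 0.3
Step 2: y^k = 0.3, reduced costs: (5.1, 8.5)
  x^k = (0.0, 0.0), subgradient = b - a^T x = 6.0
  y^{k+1} = 0.3 + 0.05*6.0 = 0.6
Step 3: y^k = 0.6, reduced costs: (4.2, 7.0)
  x^k = (0.0, 0.0), subgradient = b - a^T x = 6.0
  y^{k+1} = 0.6 + 0.05*6.0 = 0.9
Dual objective at y_3 = 0.9: reduced costs (3.3, 5.5), box minimizer x = (0.0, 0.0)
g(y_3) = b*y + (c1 - a1*y)*x1 + (c2 - a2*y)*x2 = 6*0.9 + 3.3*0.0 + 5.5*0.0 = 5.4 + 0.0 + 0.0 = 5.4


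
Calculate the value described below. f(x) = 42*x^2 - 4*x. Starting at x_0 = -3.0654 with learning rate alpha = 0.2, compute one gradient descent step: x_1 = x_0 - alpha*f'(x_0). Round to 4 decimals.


We compute the gradient at x_0 and apply the update.
f'(x) = 84*x - 4
f'(-3.0654) = 84*-3.0654 - 4 = -261.4936
x_1 = -3.0654 - 0.2*-261.4936 = 49.2333


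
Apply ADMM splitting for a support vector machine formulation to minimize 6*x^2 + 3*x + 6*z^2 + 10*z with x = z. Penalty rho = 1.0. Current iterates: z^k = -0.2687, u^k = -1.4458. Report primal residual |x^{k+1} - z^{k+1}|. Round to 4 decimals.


ADMM iteration with rho = 1.0, z^k = -0.2687, u^k = -1.4458
Step 1: x-update.
Minimize 6*x^2 + 3*x + (1.0/2)*(x + 0.2687 - 1.4458)^2
FOC: (2*6 + 1.0)*x = -3 + 1.0*(-0.2687 + 1.4458)
x^{k+1} = -0.1402
Step 2: z-update.
Minimize 6*z^2 + 10*z + (1.0/2)*(-0.1402 - z - 1.4458)^2
FOC: (2*6 + 1.0)*z = -10 + 1.0*(-0.1402 - 1.4458)
z^{k+1} = -0.8912
Step 3: u-update.
u^{k+1} = -1.4458 - 0.1402 + 0.8912 = -0.6948
Step 4: Primal residual = |-0.1402 + 0.8912| = 0.751


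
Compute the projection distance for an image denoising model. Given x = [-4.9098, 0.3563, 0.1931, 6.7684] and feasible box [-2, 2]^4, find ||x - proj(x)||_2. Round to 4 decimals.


Project each component onto [-2, 2].
clip(-4.9098) = -2.0, clip(0.3563) = 0.3563, clip(0.1931) = 0.1931, clip(6.7684) = 2.0
Projection = [-2.0, 0.3563, 0.1931, 2.0]
Squared diffs: [8.4669, 0.0, 0.0, 22.7376]
Distance = sqrt(31.2045) = 5.5861


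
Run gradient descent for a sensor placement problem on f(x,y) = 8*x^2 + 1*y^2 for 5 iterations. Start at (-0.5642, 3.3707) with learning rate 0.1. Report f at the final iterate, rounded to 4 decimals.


Gradient descent on f(x,y) = 8*x^2 + 1*y^2.
Starting point: (-0.5642, 3.3707), alpha = 0.1
Step 1: grad_x = 2*8*-0.5642 = -9.0272, grad_y = 2*1*3.3707 = 6.7414
  x_1 = -0.5642 - 0.1*-9.0272 = 0.3385
  y_1 = 3.3707 - 0.1*6.7414 = 2.6966
Step 2: grad_x = 2*8*0.3385 = 5.4163, grad_y = 2*1*2.6966 = 5.3931
  x_2 = 0.3385 - 0.1*5.4163 = -0.2031
  y_2 = 2.6966 - 0.1*5.3931 = 2.1572
Step 3: grad_x = 2*8*-0.2031 = -3.2498, grad_y = 2*1*2.1572 = 4.3145
  x_3 = -0.2031 - 0.1*-3.2498 = 0.1219
  y_3 = 2.1572 - 0.1*4.3145 = 1.7258
Step 4: grad_x = 2*8*0.1219 = 1.9499, grad_y = 2*1*1.7258 = 3.4516
  x_4 = 0.1219 - 0.1*1.9499 = -0.0731
  y_4 = 1.7258 - 0.1*3.4516 = 1.3806
Step 5: grad_x = 2*8*-0.0731 = -1.1699, grad_y = 2*1*1.3806 = 2.7613
  x_5 = -0.0731 - 0.1*-1.1699 = 0.0439
  y_5 = 1.3806 - 0.1*2.7613 = 1.1045
f(0.0439, 1.1045) = 8*0.0439^2 + 1*1.1045^2 = 1.2353


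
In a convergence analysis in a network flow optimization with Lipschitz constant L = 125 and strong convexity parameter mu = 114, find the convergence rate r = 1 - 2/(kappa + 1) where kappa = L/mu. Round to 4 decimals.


Step 1: Compute the condition number.
kappa = L/mu = 125/114 = 1.0965
Step 2: Compute the convergence rate.
r = 1 - 2/(kappa + 1) = 1 - 2*mu/(L + mu) = (L - mu)/(L + mu) = 11/239 = 0.046


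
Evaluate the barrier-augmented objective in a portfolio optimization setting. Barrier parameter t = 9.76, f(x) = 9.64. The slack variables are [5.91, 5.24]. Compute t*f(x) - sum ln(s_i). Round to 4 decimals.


Step 1: Compute log-barrier.
ln values: [1.7766, 1.6563]
phi = -(1.7766 + 1.6563) = -3.433
Step 2: Compute augmented objective.
t*f(x) = 9.76*9.64 = 94.0864
Total = 94.0864 - 3.433 = 90.6534


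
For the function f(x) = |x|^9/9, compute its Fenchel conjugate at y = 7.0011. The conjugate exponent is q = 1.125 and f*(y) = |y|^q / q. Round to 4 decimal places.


The conjugate exponent q satisfies 1/p + 1/q = 1.
p = 9, so q = 9/(9 - 1) = 1.125
|y|^q = 7.0011^1.125 = 8.9292
f*(7.0011) = 8.9292 / 1.125 = 7.9371


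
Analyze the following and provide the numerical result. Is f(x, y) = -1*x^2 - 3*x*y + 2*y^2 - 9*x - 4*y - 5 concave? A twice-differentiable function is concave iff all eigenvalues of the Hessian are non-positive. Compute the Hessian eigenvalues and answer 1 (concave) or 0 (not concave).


The Hessian of f(x,y) = -1*x^2 - 3*x*y + 2*y^2 - 9*x - 4*y - 5 is:
H = [[-2, -3], [-3, 4]]
Trace = -2 + 4 = 2
Determinant = -2*4 - (-3)^2 = -17
Discriminant = (2)^2 - 4*-17 = 72.0
Eigenvalues: lambda_1 = -3.2426, lambda_2 = 5.2426
The function is not concave.

0


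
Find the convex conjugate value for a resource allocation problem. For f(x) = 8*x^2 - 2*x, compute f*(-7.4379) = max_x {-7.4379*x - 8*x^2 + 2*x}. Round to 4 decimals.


f*(y) = sup_x {y*x - a*x^2 - b*x} = sup_x {(y-b)*x - a*x^2}
FOC: (y - b) - 2a*x = 0 => x* = (y - b)/(2a)
x* = (-7.4379 + 2)/(2*8) = -0.3399
f*(-7.4379) = (y-b)^2/(4a) = (-7.4379 + 2)^2/(4*8)
= 29.5708/32 = 0.9241


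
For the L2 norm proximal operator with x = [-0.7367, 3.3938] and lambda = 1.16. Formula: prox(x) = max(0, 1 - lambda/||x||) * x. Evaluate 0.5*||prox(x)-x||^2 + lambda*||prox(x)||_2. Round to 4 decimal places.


Step 1: Compute ||x||.
||x|| = 3.4728
Step 2: Compute scaling factor.
scale = max(0, 1 - 1.16/3.4728) = 0.666
Step 3: prox(x) = [-0.4906, 2.2602]
||prox(x)|| = 2.3128
Step 4: Proximal objective.
0.5*||prox-x||^2 = 0.6728
lambda*||prox|| = 2.6828
Total = 3.3557


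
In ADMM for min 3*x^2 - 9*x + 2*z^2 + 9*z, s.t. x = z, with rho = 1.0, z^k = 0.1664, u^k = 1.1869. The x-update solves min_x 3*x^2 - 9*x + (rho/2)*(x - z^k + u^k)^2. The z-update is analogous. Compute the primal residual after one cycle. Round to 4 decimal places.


ADMM iteration with rho = 1.0, z^k = 0.1664, u^k = 1.1869
Step 1: x-update.
Minimize 3*x^2 - 9*x + (1.0/2)*(x - 0.1664 + 1.1869)^2
FOC: (2*3 + 1.0)*x = 9 + 1.0*(0.1664 - 1.1869)
x^{k+1} = 1.1399
Step 2: z-update.
Minimize 2*z^2 + 9*z + (1.0/2)*(1.1399 - z + 1.1869)^2
FOC: (2*2 + 1.0)*z = -9 + 1.0*(1.1399 + 1.1869)
z^{k+1} = -1.3346
Step 3: u-update.
u^{k+1} = 1.1869 + 1.1399 + 1.3346 = 3.6615
Step 4: Primal residual = |1.1399 + 1.3346| = 2.4746


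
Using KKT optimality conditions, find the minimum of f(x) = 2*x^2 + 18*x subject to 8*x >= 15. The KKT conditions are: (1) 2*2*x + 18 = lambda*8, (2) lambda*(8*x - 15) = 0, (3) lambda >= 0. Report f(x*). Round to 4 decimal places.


Step 1: Try lambda = 0 (constraint inactive).
x_unc = -18/(2*2) = -4.5
Check: 8*-4.5 = -36.0 < 15 -- violated!
Step 2: Constraint must be active: 8*x = 15
x* = 15/8 = 1.875
lambda = (2*2*1.875 + 18)/8 = 3.1875
Step 3: Compute optimal value.
f(x*) = 2*1.875^2 + 18*1.875 = 40.7813


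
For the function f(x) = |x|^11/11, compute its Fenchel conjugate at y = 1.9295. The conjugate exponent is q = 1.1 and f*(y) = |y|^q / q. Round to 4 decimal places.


The conjugate exponent q satisfies 1/p + 1/q = 1.
p = 11, so q = 11/(11 - 1) = 1.1
|y|^q = 1.9295^1.1 = 2.0606
f*(1.9295) = 2.0606 / 1.1 = 1.8733


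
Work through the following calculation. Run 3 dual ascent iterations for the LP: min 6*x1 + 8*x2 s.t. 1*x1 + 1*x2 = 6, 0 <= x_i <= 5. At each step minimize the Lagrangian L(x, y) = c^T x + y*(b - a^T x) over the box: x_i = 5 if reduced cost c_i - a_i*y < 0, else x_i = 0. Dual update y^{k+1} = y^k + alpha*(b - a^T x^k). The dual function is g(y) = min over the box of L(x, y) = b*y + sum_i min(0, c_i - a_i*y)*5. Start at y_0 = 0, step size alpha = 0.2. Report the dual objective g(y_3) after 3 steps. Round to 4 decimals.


Dual ascent for LP: min 6*x1 + 8*x2, 1*x1 + 1*x2 = 6, 0 <= x_i <= 5
Step 1: y^k = 0.0, reduced costs: (6.0, 8.0)
  x^k = (0.0, 0.0), subgradient = b - a^T x = 6.0
  y^{k+1} = 0.0 + 0.2*6.0 = 1.2
Step 2: y^k = 1.2, reduced costs: (4.8, 6.8)
  x^k = (0.0, 0.0), subgradient = b - a^T x = 6.0
  y^{k+1} = 1.2 + 0.2*6.0 = 2.4
Step 3: y^k = 2.4, reduced costs: (3.6, 5.6)
  x^k = (0.0, 0.0), subgradient = b - a^T x = 6.0
  y^{k+1} = 2.4 + 0.2*6.0 = 3.6
Dual objective at y_3 = 3.6: reduced costs (2.4, 4.4), box minimizer x = (0.0, 0.0)
g(y_3) = b*y + (c1 - a1*y)*x1 + (c2 - a2*y)*x2 = 6*3.6 + 2.4*0.0 + 4.4*0.0 = 21.6 + 0.0 + 0.0 = 21.6


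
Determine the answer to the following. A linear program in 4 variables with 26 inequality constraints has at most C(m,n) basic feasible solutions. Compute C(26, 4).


Each vertex corresponds to some choice of n active constraints out of m, so the number of vertices is at most C(m, n) = m! / (n!(m-n)!).
m = 26, n = 4
Numerator: 26 * 25 * 24 * 23
Denominator: 4! = 24
C(26, 4) = 14950


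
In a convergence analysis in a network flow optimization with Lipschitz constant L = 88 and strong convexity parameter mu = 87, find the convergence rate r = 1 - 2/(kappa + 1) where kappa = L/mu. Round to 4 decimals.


Step 1: Compute the condition number.
kappa = L/mu = 88/87 = 1.0115
Step 2: Compute the convergence rate.
r = 1 - 2/(kappa + 1) = 1 - 2*mu/(L + mu) = (L - mu)/(L + mu) = 1/175 = 0.0057


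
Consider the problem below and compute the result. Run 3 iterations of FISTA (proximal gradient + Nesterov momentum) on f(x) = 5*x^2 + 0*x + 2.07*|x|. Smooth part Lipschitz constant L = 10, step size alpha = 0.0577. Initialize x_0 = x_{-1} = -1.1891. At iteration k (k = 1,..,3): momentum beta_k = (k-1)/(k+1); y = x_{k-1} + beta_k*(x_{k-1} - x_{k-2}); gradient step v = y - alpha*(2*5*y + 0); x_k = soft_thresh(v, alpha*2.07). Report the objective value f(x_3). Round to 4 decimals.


FISTA on f(x) = 5*x^2 + 0*x + 2.07*|x|
L = 10, alpha = 0.0577
Iteration 1: beta = 0.0, y = -1.1891 + 0.0*(-1.1891 + 1.1891) = -1.1891
  grad(y) = -11.891, v = y - alpha*grad = -0.503
  prox(v) = soft_thresh(-0.503, 0.1194) = -0.3836
Iteration 2: beta = 0.3333, y = -0.3836 + 0.3333*(-0.3836 + 1.1891) = -0.115
  grad(y) = -1.1503, v = y - alpha*grad = -0.0487
  prox(v) = soft_thresh(-0.0487, 0.1194) = 0.0
Iteration 3: beta = 0.5, y = 0.0 + 0.5*(0.0 + 0.3836) = 0.1918
  grad(y) = 1.9178, v = y - alpha*grad = 0.0811
  prox(v) = soft_thresh(0.0811, 0.1194) = 0.0
f(x_3) = 5*0.0^2 + 0*0.0 + 2.07*|0.0| = 0.0


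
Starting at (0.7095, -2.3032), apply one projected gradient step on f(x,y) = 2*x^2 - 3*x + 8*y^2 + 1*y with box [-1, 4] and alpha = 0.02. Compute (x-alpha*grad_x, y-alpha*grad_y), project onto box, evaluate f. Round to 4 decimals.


Step 1: Compute gradient at (0.7095, -2.3032).
grad_x = 2*2*0.7095 - 3 = -0.162
grad_y = 2*8*-2.3032 + 1 = -35.8512
Step 2: Gradient step.
x_raw = 0.7095 - 0.02*-0.162 = 0.7127
y_raw = -2.3032 - 0.02*-35.8512 = -1.5862
Step 3: Project onto [-1, 4].
x_proj = clip(0.7127) = 0.7127
y_proj = clip(-1.5862) = -1.0
Step 4: Evaluate f.
f(0.7127, -1.0) = 5.8778


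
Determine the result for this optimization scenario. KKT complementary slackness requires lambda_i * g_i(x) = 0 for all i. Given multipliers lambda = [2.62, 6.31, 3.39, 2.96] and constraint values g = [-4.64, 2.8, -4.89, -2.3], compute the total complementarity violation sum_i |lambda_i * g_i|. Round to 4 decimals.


KKT complementary slackness check:
lambda_1 * g_1 = 2.62 * -4.64 = -12.1568
lambda_2 * g_2 = 6.31 * 2.8 = 17.668
lambda_3 * g_3 = 3.39 * -4.89 = -16.5771
lambda_4 * g_4 = 2.96 * -2.3 = -6.808
Total violation = 12.1568 + 17.668 + 16.5771 + 6.808 = 53.2099


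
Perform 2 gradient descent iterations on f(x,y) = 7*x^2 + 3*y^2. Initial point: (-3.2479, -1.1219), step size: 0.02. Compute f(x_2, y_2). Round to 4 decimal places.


Gradient descent on f(x,y) = 7*x^2 + 3*y^2.
Starting point: (-3.2479, -1.1219), alpha = 0.02
Step 1: grad_x = 2*7*-3.2479 = -45.4706, grad_y = 2*3*-1.1219 = -6.7314
  x_1 = -3.2479 - 0.02*-45.4706 = -2.3385
  y_1 = -1.1219 - 0.02*-6.7314 = -0.9873
Step 2: grad_x = 2*7*-2.3385 = -32.7388, grad_y = 2*3*-0.9873 = -5.9236
  x_2 = -2.3385 - 0.02*-32.7388 = -1.6837
  y_2 = -0.9873 - 0.02*-5.9236 = -0.8688
f(-1.6837, -0.8688) = 7*(-1.6837)^2 + 3*(-0.8688)^2 = 22.1086


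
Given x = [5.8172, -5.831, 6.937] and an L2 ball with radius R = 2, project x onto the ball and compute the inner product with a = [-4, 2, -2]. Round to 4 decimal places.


Step 1: Compute ||x|| (intermediates to 6 decimals).
||x|| = sqrt(5.8172^2 + (-5.831)^2 + 6.937^2) = 10.768581
Step 2: Project.
Since ||x|| > R, scale = R/||x|| = 2/10.768581 = 0.185725, proj(x) = scale * x
proj(x) = [1.080399, -1.082962, 1.288374]
Step 3: Dot product.
a^T * proj(x) = -4*1.080399 + 2*(-1.082962) - 2*1.288374 = -9.0643


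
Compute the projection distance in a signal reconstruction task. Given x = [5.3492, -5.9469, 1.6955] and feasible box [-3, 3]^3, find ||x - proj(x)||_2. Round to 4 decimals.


Project each component onto [-3, 3].
clip(5.3492) = 3.0, clip(-5.9469) = -3.0, clip(1.6955) = 1.6955
Projection = [3.0, -3.0, 1.6955]
Squared diffs: [5.5187, 8.6842, 0.0]
Distance = sqrt(14.2029) = 3.7687


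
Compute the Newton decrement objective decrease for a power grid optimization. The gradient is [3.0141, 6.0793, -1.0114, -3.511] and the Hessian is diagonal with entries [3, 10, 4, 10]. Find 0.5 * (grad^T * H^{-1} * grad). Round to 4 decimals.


Step 1: H is diagonal, so H^(-1) * g = [1.0047, 0.6079, -0.2529, -0.3511].
Step 2: g^T H^(-1) g = sum_i g_i^2 / H_ii
  = (3.0141)^2/3 + (6.0793)^2/10 + (-1.0114)^2/4 + (-3.511)^2/10
  = 3.0283 + 3.6958 + 0.2557 + 1.2327 = 8.2125
Step 3: Objective decrease = 0.5 * g^T H^(-1) g = 4.1062


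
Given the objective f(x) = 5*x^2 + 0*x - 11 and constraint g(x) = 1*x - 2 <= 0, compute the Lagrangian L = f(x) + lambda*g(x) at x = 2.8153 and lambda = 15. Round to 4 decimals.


Step 1: Evaluate f(x).
f(2.8153) = 5*2.8153^2 + 0*2.8153 - 11 = 28.6296
Step 2: Evaluate g(x).
g(2.8153) = 1*2.8153 - 2 = 0.8153
Step 3: Compute Lagrangian.
L = 28.6296 + 15*0.8153 = 40.8591


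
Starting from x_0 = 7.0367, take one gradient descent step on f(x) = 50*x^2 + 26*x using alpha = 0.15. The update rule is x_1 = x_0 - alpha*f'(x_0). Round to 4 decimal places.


We compute the gradient at x_0 and apply the update.
f'(x) = 100*x + 26
f'(7.0367) = 100*7.0367 + 26 = 729.67
x_1 = 7.0367 - 0.15*729.67 = -102.4138


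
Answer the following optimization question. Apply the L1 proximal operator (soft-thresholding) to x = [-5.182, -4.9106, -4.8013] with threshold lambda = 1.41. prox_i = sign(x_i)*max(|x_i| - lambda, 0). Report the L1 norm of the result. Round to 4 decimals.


Soft-thresholding with lambda = 1.41:
prox(-5.182) = sign(-5.182)*max(|-5.182| - 1.41, 0) = -3.772
prox(-4.9106) = sign(-4.9106)*max(|-4.9106| - 1.41, 0) = -3.5006
prox(-4.8013) = sign(-4.8013)*max(|-4.8013| - 1.41, 0) = -3.3913
prox(x) = [-3.772, -3.5006, -3.3913]
||prox(x)||_1 = 3.772 + 3.5006 + 3.3913 = 10.6639


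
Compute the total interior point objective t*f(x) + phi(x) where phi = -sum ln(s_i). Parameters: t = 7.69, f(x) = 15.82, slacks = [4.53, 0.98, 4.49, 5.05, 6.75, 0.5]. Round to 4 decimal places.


Step 1: Compute log-barrier.
ln values: [1.5107, -0.0202, 1.5019, 1.6194, 1.9095, -0.6931]
phi = -(1.5107 - 0.0202 + 1.5019 + 1.6194 + 1.9095 - 0.6931) = -5.8282
Step 2: Compute augmented objective.
t*f(x) = 7.69*15.82 = 121.6558
Total = 121.6558 - 5.8282 = 115.8276


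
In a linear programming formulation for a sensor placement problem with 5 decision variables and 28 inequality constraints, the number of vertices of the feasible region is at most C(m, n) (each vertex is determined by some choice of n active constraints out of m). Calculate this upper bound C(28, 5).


Each vertex corresponds to some choice of n active constraints out of m, so the number of vertices is at most C(m, n) = m! / (n!(m-n)!).
m = 28, n = 5
Numerator: 28 * 27 * 26 * 25 * 24
Denominator: 5! = 120
C(28, 5) = 98280
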